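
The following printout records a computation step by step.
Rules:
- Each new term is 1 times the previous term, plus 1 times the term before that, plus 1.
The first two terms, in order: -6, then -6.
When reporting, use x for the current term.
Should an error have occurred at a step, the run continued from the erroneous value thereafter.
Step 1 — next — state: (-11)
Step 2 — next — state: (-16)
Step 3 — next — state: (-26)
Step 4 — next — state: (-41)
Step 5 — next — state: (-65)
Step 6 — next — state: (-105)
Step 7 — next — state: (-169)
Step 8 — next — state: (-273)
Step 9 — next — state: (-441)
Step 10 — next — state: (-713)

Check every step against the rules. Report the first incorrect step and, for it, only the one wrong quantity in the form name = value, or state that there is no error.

step 5, x = -66

Recomputing the run from the initial state:
step 1: x = -11
step 2: x = -16
step 3: x = -26
step 4: x = -41
step 5: x = -66
step 6: x = -106
step 7: x = -171
step 8: x = -276
step 9: x = -446
step 10: x = -721
The first disagreement with the printout is at step 5, where the value should be x = -66.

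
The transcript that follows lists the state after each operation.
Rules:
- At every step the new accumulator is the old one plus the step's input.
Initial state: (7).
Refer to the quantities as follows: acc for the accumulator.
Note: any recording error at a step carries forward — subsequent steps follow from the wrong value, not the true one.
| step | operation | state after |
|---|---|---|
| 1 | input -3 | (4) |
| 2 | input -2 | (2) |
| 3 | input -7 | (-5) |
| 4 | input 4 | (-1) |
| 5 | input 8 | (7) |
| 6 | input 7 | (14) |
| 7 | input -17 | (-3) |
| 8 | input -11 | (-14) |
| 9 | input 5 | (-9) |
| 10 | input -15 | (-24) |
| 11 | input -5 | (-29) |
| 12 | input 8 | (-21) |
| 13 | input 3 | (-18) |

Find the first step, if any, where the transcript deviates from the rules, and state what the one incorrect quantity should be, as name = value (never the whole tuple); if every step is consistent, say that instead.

no error

Recomputing the run from the initial state:
step 1: acc = 4
step 2: acc = 2
step 3: acc = -5
step 4: acc = -1
step 5: acc = 7
step 6: acc = 14
step 7: acc = -3
step 8: acc = -14
step 9: acc = -9
step 10: acc = -24
step 11: acc = -29
step 12: acc = -21
step 13: acc = -18
This matches the transcript at every step.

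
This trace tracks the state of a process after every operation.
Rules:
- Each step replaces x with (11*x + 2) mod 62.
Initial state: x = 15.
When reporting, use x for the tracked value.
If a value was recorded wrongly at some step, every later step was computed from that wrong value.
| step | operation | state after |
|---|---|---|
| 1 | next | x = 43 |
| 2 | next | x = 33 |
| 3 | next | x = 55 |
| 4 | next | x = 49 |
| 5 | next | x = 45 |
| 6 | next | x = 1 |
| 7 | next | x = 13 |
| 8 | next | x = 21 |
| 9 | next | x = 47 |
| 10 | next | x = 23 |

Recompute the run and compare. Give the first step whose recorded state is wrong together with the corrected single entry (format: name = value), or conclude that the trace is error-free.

step 1: x = (11*15 + 2) mod 62 = 43 -> same as recorded
step 2: x = (11*43 + 2) mod 62 = 41 -> the recorded entry deviates here
First incorrect step: 2; the correct value is x = 41.

step 2, x = 41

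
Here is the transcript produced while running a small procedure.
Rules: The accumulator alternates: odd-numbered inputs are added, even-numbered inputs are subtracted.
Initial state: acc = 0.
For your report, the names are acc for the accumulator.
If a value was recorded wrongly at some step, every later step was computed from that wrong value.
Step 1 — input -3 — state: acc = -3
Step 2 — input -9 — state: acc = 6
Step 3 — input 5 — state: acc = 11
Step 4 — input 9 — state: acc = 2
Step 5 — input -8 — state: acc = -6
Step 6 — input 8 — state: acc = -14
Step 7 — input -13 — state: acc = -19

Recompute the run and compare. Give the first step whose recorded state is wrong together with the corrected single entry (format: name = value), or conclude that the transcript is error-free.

step 7, acc = -27

Recomputing the run from the initial state:
step 1: acc = -3
step 2: acc = 6
step 3: acc = 11
step 4: acc = 2
step 5: acc = -6
step 6: acc = -14
step 7: acc = -27
The first disagreement with the transcript is at step 7, where the value should be acc = -27.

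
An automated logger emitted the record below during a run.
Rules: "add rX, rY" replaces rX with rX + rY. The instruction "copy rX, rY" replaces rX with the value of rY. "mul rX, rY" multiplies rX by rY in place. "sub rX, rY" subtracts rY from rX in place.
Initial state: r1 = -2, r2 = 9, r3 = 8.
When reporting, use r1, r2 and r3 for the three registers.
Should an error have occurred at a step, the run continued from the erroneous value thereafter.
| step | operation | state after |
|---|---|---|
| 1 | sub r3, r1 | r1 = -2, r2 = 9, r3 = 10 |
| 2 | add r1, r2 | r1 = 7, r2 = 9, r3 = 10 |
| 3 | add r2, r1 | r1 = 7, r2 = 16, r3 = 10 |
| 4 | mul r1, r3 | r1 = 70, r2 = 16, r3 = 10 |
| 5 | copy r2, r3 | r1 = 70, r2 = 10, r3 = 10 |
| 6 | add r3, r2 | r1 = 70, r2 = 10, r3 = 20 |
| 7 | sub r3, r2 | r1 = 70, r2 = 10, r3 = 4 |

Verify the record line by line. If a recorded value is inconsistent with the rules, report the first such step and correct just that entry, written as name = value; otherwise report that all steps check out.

Recomputing the run from the initial state:
step 1: r1 = -2, r2 = 9, r3 = 10
step 2: r1 = 7, r2 = 9, r3 = 10
step 3: r1 = 7, r2 = 16, r3 = 10
step 4: r1 = 70, r2 = 16, r3 = 10
step 5: r1 = 70, r2 = 10, r3 = 10
step 6: r1 = 70, r2 = 10, r3 = 20
step 7: r1 = 70, r2 = 10, r3 = 10
The first disagreement with the record is at step 7, where the value should be r3 = 10.

step 7, r3 = 10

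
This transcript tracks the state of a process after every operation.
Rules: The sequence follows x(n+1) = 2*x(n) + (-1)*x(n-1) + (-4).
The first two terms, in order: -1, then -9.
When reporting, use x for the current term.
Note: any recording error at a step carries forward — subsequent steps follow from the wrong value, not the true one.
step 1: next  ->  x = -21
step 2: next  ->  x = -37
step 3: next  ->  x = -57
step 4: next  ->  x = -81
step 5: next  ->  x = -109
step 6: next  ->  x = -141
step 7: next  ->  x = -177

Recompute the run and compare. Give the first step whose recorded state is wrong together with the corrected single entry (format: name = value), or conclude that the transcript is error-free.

no error

1. x = 2*(-9) + (-1)*(-1) + (-4) = -21 (verified)
2. x = 2*(-21) + (-1)*(-9) + (-4) = -37 (same as recorded)
3. x = 2*(-37) + (-1)*(-21) + (-4) = -57 (in agreement)
4. x = 2*(-57) + (-1)*(-37) + (-4) = -81 (exactly as logged)
5. x = 2*(-81) + (-1)*(-57) + (-4) = -109 (exactly as logged)
6. x = 2*(-109) + (-1)*(-81) + (-4) = -141 (no discrepancy)
7. x = 2*(-141) + (-1)*(-109) + (-4) = -177 (matches)
All entries verified; no error found.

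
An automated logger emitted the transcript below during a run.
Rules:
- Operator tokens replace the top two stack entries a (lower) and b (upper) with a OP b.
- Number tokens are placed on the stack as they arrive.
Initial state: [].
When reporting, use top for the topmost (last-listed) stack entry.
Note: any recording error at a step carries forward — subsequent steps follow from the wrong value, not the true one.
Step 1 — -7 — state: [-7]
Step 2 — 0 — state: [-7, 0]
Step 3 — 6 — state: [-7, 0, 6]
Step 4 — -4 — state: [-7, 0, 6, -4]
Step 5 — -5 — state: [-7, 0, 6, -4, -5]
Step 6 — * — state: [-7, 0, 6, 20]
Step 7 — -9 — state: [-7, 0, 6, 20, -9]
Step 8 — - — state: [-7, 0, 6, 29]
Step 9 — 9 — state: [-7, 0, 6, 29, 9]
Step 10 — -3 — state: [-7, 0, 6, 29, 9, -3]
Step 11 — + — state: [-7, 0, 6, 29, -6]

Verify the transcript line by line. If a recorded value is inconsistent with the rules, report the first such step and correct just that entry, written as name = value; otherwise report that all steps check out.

step 11, top = 6

1. push -7: top = -7 (verified)
2. push 0: top = 0 (exactly as logged)
3. push 6: top = 6 (in agreement)
4. push -4: top = -4 (exactly as logged)
5. push -5: top = -5 (in agreement)
6. -4 * -5 = 20 (no discrepancy)
7. push -9: top = -9 (consistent with the transcript)
8. 20 - -9 = 29 (consistent with the transcript)
9. push 9: top = 9 (checks out)
10. push -3: top = -3 (consistent with the transcript)
11. 9 + -3 = 6 (the recorded entry deviates here)
First deviation found at step 11; the corrected entry is top = 6.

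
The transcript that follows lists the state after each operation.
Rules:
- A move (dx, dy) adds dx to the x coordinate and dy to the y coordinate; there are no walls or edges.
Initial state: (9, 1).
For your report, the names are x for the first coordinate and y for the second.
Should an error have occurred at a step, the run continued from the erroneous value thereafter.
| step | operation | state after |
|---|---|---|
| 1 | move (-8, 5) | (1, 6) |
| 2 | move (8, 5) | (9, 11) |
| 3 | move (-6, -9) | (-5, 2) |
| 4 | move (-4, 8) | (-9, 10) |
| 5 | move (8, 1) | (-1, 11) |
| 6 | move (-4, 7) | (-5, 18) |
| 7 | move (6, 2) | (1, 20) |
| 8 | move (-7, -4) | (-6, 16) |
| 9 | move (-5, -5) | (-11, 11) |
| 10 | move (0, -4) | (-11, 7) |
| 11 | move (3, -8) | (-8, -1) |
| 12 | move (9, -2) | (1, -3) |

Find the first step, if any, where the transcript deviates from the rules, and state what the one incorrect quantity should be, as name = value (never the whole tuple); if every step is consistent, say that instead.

step 3, x = 3

1. x = 9 + (-8) = 1, y = 1 + (5) = 6 (checks out)
2. x = 1 + (8) = 9, y = 6 + (5) = 11 (agrees with the transcript)
3. x = 9 + (-6) = 3, y = 11 + (-9) = 2 (this is not what the transcript shows)
Conclusion: step 3 carries the first error; the entry should be x = 3.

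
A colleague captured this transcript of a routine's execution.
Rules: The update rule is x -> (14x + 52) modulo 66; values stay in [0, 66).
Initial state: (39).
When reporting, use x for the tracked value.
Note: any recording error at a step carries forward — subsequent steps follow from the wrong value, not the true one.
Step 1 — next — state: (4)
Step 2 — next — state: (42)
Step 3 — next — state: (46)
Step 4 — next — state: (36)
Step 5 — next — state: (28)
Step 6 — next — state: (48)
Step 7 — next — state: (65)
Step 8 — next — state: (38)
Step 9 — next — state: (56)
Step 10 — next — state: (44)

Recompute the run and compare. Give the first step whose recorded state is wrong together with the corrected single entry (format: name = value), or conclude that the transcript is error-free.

Recomputing the run from the initial state:
step 1: x = 4
step 2: x = 42
step 3: x = 46
step 4: x = 36
step 5: x = 28
step 6: x = 48
step 7: x = 64
step 8: x = 24
step 9: x = 58
step 10: x = 6
The first disagreement with the transcript is at step 7, where the value should be x = 64.

step 7, x = 64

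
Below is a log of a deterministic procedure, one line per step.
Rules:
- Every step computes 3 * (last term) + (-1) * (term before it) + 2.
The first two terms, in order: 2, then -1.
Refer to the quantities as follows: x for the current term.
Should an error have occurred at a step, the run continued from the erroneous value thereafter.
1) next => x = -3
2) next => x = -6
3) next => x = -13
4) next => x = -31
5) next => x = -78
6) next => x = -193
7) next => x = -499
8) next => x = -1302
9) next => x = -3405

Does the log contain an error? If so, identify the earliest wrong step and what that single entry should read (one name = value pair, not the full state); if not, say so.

Step 1: x = 3*(-1) + (-1)*(2) + (2) = -3 — no discrepancy.
Step 2: x = 3*(-3) + (-1)*(-1) + (2) = -6 — verified.
Step 3: x = 3*(-6) + (-1)*(-3) + (2) = -13 — matches.
Step 4: x = 3*(-13) + (-1)*(-6) + (2) = -31 — consistent with the log.
Step 5: x = 3*(-31) + (-1)*(-13) + (2) = -78 — agrees with the log.
Step 6: x = 3*(-78) + (-1)*(-31) + (2) = -201 — the log has a different value.
First deviation found at step 6; the corrected entry is x = -201.

step 6, x = -201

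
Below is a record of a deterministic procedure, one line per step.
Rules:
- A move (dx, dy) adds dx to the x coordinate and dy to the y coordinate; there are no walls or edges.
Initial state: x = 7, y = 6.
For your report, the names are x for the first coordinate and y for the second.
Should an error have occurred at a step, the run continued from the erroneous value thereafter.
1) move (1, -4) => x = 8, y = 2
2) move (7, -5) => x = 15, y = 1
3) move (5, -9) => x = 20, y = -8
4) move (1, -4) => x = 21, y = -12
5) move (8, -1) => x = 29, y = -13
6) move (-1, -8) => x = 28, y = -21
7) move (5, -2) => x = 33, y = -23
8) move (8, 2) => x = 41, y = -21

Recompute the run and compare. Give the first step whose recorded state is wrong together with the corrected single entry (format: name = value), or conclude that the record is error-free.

Recomputing the run from the initial state:
step 1: x = 8, y = 2
step 2: x = 15, y = -3
step 3: x = 20, y = -12
step 4: x = 21, y = -16
step 5: x = 29, y = -17
step 6: x = 28, y = -25
step 7: x = 33, y = -27
step 8: x = 41, y = -25
The first disagreement with the record is at step 2, where the value should be y = -3.

step 2, y = -3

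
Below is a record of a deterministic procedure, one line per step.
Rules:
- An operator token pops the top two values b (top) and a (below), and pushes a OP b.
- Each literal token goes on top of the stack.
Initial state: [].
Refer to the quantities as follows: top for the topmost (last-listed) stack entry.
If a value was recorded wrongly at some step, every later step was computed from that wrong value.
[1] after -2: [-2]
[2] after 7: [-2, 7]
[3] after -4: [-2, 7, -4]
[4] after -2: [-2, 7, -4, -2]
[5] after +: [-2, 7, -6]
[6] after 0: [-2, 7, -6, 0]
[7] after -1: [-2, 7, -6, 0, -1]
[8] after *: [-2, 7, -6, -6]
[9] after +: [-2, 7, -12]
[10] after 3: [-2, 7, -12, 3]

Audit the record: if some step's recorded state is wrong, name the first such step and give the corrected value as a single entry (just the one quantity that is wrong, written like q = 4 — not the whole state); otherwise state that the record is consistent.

step 8, top = 0

Recomputing the run from the initial state:
step 1: [-2]
step 2: [-2, 7]
step 3: [-2, 7, -4]
step 4: [-2, 7, -4, -2]
step 5: [-2, 7, -6]
step 6: [-2, 7, -6, 0]
step 7: [-2, 7, -6, 0, -1]
step 8: [-2, 7, -6, 0]
step 9: [-2, 7, -6]
step 10: [-2, 7, -6, 3]
The first disagreement with the record is at step 8, where the value should be top = 0.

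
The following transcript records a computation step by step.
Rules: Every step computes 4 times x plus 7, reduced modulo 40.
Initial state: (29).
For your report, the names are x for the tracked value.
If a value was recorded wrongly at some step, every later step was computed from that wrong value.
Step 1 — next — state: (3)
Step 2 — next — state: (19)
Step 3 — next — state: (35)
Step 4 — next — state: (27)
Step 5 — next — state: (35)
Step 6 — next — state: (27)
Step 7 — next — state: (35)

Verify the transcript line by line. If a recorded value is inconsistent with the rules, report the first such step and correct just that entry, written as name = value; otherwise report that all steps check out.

1. x = (4*29 + 7) mod 40 = 3 (agrees with the transcript)
2. x = (4*3 + 7) mod 40 = 19 (in agreement)
3. x = (4*19 + 7) mod 40 = 3 (the transcript disagrees here)
The audit stops at step 3: the recorded entry is wrong and should be x = 3.

step 3, x = 3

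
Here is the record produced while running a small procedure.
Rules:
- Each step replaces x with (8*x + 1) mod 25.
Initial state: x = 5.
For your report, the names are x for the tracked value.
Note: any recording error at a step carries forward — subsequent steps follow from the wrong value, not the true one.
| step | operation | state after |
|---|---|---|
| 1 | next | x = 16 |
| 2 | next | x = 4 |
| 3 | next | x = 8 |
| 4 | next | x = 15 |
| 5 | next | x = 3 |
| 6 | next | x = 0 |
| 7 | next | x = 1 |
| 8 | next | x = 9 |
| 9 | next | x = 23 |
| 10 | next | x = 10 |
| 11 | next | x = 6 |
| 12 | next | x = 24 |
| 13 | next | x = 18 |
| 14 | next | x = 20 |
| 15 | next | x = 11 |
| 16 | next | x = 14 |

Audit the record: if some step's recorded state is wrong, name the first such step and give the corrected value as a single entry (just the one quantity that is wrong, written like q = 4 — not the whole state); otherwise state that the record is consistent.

Recomputing the run from the initial state:
step 1: x = 16
step 2: x = 4
step 3: x = 8
step 4: x = 15
step 5: x = 21
step 6: x = 19
step 7: x = 3
step 8: x = 0
step 9: x = 1
step 10: x = 9
step 11: x = 23
step 12: x = 10
step 13: x = 6
step 14: x = 24
step 15: x = 18
step 16: x = 20
The first disagreement with the record is at step 5, where the value should be x = 21.

step 5, x = 21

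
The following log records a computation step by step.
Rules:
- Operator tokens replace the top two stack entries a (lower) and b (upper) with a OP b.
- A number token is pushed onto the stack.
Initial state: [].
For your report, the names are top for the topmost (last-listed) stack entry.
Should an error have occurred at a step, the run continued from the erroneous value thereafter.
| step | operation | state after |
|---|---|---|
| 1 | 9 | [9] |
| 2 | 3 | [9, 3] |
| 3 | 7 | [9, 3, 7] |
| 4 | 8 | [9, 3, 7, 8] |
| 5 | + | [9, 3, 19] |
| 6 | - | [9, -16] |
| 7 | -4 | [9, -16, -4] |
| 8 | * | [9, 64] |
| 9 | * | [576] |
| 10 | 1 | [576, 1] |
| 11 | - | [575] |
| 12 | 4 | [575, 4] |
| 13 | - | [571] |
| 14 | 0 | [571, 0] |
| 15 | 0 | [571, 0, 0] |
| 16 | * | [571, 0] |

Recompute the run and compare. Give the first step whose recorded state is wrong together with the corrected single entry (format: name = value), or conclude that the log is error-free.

Step 1: push 9: top = 9 — in agreement.
Step 2: push 3: top = 3 — matches.
Step 3: push 7: top = 7 — same as recorded.
Step 4: push 8: top = 8 — no discrepancy.
Step 5: 7 + 8 = 15 — a discrepancy with the log.
Conclusion: step 5 carries the first error; the entry should be top = 15.

step 5, top = 15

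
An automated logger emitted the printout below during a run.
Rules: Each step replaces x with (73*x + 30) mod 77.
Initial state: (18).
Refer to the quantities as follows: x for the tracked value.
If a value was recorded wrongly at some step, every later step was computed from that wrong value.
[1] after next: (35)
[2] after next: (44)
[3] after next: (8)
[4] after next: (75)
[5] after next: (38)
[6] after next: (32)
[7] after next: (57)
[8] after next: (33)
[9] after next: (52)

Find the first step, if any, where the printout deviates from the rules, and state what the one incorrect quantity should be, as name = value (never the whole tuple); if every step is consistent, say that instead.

1. x = (73*18 + 30) mod 77 = 35 (exactly as logged)
2. x = (73*35 + 30) mod 77 = 44 (exactly as logged)
3. x = (73*44 + 30) mod 77 = 8 (matches)
4. x = (73*8 + 30) mod 77 = 75 (confirmed correct)
5. x = (73*75 + 30) mod 77 = 38 (verified)
6. x = (73*38 + 30) mod 77 = 32 (exactly as logged)
7. x = (73*32 + 30) mod 77 = 56 (the printout has a different value)
So the first discrepancy is step 7, where the right value is x = 56.

step 7, x = 56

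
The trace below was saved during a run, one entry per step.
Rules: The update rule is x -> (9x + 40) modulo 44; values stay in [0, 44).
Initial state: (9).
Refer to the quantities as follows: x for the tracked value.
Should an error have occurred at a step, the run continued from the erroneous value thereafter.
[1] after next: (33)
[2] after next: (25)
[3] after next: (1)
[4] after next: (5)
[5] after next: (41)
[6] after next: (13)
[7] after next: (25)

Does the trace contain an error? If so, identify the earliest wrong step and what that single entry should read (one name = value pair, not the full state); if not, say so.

Recomputing the run from the initial state:
step 1: x = 33
step 2: x = 29
step 3: x = 37
step 4: x = 21
step 5: x = 9
step 6: x = 33
step 7: x = 29
The first disagreement with the trace is at step 2, where the value should be x = 29.

step 2, x = 29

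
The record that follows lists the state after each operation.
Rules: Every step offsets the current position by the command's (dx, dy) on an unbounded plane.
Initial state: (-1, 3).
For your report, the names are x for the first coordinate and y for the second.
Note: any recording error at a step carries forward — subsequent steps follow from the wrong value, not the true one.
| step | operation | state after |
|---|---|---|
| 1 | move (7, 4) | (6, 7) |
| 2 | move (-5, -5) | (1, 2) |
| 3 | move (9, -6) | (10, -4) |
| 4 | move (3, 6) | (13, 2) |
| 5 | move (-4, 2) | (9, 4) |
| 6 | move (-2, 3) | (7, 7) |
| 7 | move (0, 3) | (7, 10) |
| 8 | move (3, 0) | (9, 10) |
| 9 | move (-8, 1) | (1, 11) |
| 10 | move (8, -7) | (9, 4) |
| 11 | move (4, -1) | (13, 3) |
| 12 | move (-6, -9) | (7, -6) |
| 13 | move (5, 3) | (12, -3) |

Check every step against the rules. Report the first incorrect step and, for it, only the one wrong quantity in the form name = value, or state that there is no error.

step 8, x = 10

Step 1: x = -1 + (7) = 6, y = 3 + (4) = 7 — consistent with the record.
Step 2: x = 6 + (-5) = 1, y = 7 + (-5) = 2 — confirmed correct.
Step 3: x = 1 + (9) = 10, y = 2 + (-6) = -4 — verified.
Step 4: x = 10 + (3) = 13, y = -4 + (6) = 2 — consistent with the record.
Step 5: x = 13 + (-4) = 9, y = 2 + (2) = 4 — in agreement.
Step 6: x = 9 + (-2) = 7, y = 4 + (3) = 7 — no discrepancy.
Step 7: x = 7 + (0) = 7, y = 7 + (3) = 10 — agrees with the record.
Step 8: x = 7 + (3) = 10, y = 10 + (0) = 10 — the entry is off here.
First deviation found at step 8; the corrected entry is x = 10.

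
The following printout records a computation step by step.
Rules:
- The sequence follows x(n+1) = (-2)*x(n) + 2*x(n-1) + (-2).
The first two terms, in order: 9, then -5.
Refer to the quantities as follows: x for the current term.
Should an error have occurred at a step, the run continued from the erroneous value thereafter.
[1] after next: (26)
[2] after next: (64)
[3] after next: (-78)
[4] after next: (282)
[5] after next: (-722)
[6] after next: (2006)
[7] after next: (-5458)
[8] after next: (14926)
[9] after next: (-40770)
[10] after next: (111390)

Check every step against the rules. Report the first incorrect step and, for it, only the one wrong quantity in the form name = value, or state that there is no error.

1. x = -2*(-5) + (2)*(9) + (-2) = 26 (checks out)
2. x = -2*(26) + (2)*(-5) + (-2) = -64 (a discrepancy with the printout)
The audit stops at step 2: the recorded entry is wrong and should be x = -64.

step 2, x = -64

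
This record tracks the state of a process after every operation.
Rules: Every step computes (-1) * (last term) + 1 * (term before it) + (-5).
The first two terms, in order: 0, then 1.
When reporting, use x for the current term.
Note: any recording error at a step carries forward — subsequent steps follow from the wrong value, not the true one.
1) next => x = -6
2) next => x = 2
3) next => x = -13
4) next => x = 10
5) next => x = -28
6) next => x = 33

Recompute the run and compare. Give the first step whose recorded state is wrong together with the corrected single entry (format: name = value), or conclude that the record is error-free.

no error

Step 1: x = -1*(1) + (1)*(0) + (-5) = -6 — checks out.
Step 2: x = -1*(-6) + (1)*(1) + (-5) = 2 — confirmed correct.
Step 3: x = -1*(2) + (1)*(-6) + (-5) = -13 — checks out.
Step 4: x = -1*(-13) + (1)*(2) + (-5) = 10 — exactly as logged.
Step 5: x = -1*(10) + (1)*(-13) + (-5) = -28 — checks out.
Step 6: x = -1*(-28) + (1)*(10) + (-5) = 33 — same as recorded.
Each recorded entry agrees with the recomputation.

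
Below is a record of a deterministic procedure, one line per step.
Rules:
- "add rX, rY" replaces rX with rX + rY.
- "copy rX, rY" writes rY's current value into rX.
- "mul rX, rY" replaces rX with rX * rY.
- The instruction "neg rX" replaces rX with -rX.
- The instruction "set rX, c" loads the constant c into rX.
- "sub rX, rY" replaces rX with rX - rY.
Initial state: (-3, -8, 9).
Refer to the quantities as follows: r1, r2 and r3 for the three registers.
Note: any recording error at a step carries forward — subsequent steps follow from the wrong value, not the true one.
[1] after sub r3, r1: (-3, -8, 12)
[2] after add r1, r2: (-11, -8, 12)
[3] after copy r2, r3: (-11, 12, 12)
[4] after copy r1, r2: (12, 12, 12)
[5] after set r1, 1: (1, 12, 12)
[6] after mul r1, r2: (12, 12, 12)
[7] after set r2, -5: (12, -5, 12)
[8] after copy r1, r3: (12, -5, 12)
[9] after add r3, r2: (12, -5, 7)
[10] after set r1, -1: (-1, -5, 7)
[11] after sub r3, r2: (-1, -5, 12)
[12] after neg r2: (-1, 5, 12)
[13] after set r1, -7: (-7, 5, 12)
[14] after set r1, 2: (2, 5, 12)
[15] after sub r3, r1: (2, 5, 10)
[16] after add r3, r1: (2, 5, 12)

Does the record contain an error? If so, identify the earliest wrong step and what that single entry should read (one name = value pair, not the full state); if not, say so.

Step 1: r3 = 9 - -3 = 12 — agrees with the record.
Step 2: r1 = -3 + -8 = -11 — in agreement.
Step 3: r2 = 12 — in agreement.
Step 4: r1 = 12 — in agreement.
Step 5: r1 = 1 — same as recorded.
Step 6: r1 = 1 * 12 = 12 — in agreement.
Step 7: r2 = -5 — agrees with the record.
Step 8: r1 = 12 — agrees with the record.
Step 9: r3 = 12 + -5 = 7 — no discrepancy.
Step 10: r1 = -1 — in agreement.
Step 11: r3 = 7 - -5 = 12 — agrees with the record.
Step 12: r2 = -(-5) = 5 — exactly as logged.
Step 13: r1 = -7 — in agreement.
Step 14: r1 = 2 — confirmed correct.
Step 15: r3 = 12 - 2 = 10 — exactly as logged.
Step 16: r3 = 10 + 2 = 12 — exactly as logged.
The recomputation confirms every line.

no error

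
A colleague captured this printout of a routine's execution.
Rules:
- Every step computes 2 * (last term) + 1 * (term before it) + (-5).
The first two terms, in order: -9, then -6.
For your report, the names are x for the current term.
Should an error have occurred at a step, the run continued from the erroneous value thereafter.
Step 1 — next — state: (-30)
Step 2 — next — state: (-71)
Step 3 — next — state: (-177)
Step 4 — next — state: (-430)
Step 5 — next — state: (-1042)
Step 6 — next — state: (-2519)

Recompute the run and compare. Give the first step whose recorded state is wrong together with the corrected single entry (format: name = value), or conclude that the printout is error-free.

step 1, x = -26

Recomputing the run from the initial state:
step 1: x = -26
step 2: x = -63
step 3: x = -157
step 4: x = -382
step 5: x = -926
step 6: x = -2239
The first disagreement with the printout is at step 1, where the value should be x = -26.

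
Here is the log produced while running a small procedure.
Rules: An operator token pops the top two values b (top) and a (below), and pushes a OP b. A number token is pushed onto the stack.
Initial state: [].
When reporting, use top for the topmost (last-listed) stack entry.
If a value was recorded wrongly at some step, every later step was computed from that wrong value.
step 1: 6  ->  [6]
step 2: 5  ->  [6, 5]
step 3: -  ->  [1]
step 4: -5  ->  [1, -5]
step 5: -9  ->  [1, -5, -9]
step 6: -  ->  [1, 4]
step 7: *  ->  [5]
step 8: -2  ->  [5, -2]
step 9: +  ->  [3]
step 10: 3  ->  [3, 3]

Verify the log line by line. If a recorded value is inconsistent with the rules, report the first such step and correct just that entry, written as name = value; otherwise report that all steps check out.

Recomputing the run from the initial state:
step 1: [6]
step 2: [6, 5]
step 3: [1]
step 4: [1, -5]
step 5: [1, -5, -9]
step 6: [1, 4]
step 7: [4]
step 8: [4, -2]
step 9: [2]
step 10: [2, 3]
The first disagreement with the log is at step 7, where the value should be top = 4.

step 7, top = 4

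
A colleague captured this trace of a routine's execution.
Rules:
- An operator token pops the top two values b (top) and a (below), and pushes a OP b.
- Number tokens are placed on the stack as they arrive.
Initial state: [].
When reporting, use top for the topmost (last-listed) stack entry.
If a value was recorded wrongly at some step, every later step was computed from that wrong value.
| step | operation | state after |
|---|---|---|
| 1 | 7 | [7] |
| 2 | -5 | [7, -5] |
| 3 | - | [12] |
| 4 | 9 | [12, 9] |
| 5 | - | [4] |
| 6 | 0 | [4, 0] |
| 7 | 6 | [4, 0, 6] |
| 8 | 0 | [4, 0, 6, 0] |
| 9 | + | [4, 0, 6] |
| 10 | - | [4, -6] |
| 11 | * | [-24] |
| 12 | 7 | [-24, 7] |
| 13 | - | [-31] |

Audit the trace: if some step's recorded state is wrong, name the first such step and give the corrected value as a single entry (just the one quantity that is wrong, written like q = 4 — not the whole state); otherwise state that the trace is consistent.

step 5, top = 3

Step 1: push 7: top = 7 — confirmed correct.
Step 2: push -5: top = -5 — checks out.
Step 3: 7 - -5 = 12 — no discrepancy.
Step 4: push 9: top = 9 — no discrepancy.
Step 5: 12 - 9 = 3 — not what was recorded.
Conclusion: step 5 carries the first error; the entry should be top = 3.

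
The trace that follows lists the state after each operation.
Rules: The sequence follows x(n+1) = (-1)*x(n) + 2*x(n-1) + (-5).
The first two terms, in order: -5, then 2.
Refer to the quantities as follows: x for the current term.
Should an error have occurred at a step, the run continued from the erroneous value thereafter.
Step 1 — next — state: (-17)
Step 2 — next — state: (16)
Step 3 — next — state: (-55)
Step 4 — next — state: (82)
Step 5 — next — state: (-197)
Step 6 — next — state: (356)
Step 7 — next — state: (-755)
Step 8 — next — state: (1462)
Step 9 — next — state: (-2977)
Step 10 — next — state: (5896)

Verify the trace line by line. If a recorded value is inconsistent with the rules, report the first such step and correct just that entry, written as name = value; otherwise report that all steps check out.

Recomputing the run from the initial state:
step 1: x = -17
step 2: x = 16
step 3: x = -55
step 4: x = 82
step 5: x = -197
step 6: x = 356
step 7: x = -755
step 8: x = 1462
step 9: x = -2977
step 10: x = 5896
This matches the trace at every step.

no error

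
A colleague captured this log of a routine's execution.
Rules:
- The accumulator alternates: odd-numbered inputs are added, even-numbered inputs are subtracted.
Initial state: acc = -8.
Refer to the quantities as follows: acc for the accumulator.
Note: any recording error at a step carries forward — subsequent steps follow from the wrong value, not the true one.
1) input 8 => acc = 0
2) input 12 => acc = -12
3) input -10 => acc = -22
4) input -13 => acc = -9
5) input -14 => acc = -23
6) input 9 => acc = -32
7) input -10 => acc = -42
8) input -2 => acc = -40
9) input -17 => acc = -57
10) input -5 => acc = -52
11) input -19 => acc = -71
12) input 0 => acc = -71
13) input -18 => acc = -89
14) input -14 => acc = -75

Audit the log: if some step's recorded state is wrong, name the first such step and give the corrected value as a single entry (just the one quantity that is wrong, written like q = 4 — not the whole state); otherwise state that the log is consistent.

Recomputing the run from the initial state:
step 1: acc = 0
step 2: acc = -12
step 3: acc = -22
step 4: acc = -9
step 5: acc = -23
step 6: acc = -32
step 7: acc = -42
step 8: acc = -40
step 9: acc = -57
step 10: acc = -52
step 11: acc = -71
step 12: acc = -71
step 13: acc = -89
step 14: acc = -75
This matches the log at every step.

no error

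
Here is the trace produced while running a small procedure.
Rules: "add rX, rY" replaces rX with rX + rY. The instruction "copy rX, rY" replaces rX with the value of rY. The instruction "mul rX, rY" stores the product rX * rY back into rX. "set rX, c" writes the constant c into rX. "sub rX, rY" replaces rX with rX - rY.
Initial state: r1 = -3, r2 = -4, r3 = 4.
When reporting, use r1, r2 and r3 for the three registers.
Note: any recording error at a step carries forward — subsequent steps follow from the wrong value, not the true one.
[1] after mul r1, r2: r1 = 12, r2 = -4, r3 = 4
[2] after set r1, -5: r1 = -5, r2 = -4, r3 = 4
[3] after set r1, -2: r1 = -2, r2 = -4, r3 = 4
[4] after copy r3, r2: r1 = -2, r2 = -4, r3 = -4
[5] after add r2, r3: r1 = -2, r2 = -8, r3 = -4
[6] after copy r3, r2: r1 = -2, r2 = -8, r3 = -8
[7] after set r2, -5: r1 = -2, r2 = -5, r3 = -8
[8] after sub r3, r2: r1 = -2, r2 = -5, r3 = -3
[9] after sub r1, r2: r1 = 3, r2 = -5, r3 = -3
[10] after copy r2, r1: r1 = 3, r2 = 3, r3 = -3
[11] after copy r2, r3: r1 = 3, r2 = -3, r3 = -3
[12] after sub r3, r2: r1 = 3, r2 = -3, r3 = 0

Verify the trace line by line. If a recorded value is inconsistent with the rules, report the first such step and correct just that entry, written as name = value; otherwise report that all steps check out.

Recomputing the run from the initial state:
step 1: r1 = 12, r2 = -4, r3 = 4
step 2: r1 = -5, r2 = -4, r3 = 4
step 3: r1 = -2, r2 = -4, r3 = 4
step 4: r1 = -2, r2 = -4, r3 = -4
step 5: r1 = -2, r2 = -8, r3 = -4
step 6: r1 = -2, r2 = -8, r3 = -8
step 7: r1 = -2, r2 = -5, r3 = -8
step 8: r1 = -2, r2 = -5, r3 = -3
step 9: r1 = 3, r2 = -5, r3 = -3
step 10: r1 = 3, r2 = 3, r3 = -3
step 11: r1 = 3, r2 = -3, r3 = -3
step 12: r1 = 3, r2 = -3, r3 = 0
This matches the trace at every step.

no error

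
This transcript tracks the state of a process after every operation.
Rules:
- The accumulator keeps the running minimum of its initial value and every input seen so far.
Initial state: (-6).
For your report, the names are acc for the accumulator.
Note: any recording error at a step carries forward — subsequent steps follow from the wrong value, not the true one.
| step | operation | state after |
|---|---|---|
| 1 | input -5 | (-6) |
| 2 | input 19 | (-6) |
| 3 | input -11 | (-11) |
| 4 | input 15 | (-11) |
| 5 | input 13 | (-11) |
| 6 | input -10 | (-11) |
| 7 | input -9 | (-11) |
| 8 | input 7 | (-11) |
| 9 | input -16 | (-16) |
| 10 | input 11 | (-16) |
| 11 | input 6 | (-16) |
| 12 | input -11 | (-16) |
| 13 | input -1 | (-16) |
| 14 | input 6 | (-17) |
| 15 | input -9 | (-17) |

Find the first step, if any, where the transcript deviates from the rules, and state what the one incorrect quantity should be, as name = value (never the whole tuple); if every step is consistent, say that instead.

1. acc = min(-6, -5) = -6 (verified)
2. acc = min(-6, 19) = -6 (consistent with the transcript)
3. acc = min(-6, -11) = -11 (verified)
4. acc = min(-11, 15) = -11 (same as recorded)
5. acc = min(-11, 13) = -11 (in agreement)
6. acc = min(-11, -10) = -11 (confirmed correct)
7. acc = min(-11, -9) = -11 (exactly as logged)
8. acc = min(-11, 7) = -11 (consistent with the transcript)
9. acc = min(-11, -16) = -16 (same as recorded)
10. acc = min(-16, 11) = -16 (matches)
11. acc = min(-16, 6) = -16 (verified)
12. acc = min(-16, -11) = -16 (consistent with the transcript)
13. acc = min(-16, -1) = -16 (exactly as logged)
14. acc = min(-16, 6) = -16 (not what was recorded)
Step 14 is the first one off; corrected, acc = -16.

step 14, acc = -16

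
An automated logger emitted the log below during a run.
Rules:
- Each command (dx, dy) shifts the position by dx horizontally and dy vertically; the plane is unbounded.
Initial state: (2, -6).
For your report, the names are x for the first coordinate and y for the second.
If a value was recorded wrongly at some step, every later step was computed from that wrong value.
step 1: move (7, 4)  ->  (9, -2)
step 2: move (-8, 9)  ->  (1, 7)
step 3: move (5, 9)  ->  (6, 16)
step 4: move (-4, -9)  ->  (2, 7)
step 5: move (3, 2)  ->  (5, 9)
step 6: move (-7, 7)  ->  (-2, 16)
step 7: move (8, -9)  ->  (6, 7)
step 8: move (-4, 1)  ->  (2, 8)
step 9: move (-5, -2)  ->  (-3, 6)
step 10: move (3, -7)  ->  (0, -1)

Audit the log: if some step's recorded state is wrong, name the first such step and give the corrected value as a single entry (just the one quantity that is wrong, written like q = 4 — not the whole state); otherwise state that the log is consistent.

no error

Recomputing the run from the initial state:
step 1: x = 9, y = -2
step 2: x = 1, y = 7
step 3: x = 6, y = 16
step 4: x = 2, y = 7
step 5: x = 5, y = 9
step 6: x = -2, y = 16
step 7: x = 6, y = 7
step 8: x = 2, y = 8
step 9: x = -3, y = 6
step 10: x = 0, y = -1
This matches the log at every step.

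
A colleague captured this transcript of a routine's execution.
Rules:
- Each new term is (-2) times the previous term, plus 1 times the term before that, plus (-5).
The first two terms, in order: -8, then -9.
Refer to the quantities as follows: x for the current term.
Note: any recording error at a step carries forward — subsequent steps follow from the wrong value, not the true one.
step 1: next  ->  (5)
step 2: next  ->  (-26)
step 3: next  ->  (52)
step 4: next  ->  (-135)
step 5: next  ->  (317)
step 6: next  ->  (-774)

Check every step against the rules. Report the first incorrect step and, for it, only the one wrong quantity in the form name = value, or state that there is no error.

step 2, x = -24

1. x = -2*(-9) + (1)*(-8) + (-5) = 5 (verified)
2. x = -2*(5) + (1)*(-9) + (-5) = -24 (not what was recorded)
The audit stops at step 2: the recorded entry is wrong and should be x = -24.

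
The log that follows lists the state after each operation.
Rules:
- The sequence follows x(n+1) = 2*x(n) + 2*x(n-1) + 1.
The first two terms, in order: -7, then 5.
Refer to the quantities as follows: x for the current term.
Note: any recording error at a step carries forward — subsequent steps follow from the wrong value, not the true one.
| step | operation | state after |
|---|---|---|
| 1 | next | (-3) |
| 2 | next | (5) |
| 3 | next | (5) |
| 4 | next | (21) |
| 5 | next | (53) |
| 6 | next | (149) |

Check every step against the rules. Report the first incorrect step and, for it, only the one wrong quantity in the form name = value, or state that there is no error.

step 1: x = 2*(5) + (2)*(-7) + (1) = -3 -> no discrepancy
step 2: x = 2*(-3) + (2)*(5) + (1) = 5 -> confirmed correct
step 3: x = 2*(5) + (2)*(-3) + (1) = 5 -> in agreement
step 4: x = 2*(5) + (2)*(5) + (1) = 21 -> in agreement
step 5: x = 2*(21) + (2)*(5) + (1) = 53 -> agrees with the log
step 6: x = 2*(53) + (2)*(21) + (1) = 149 -> in agreement
The whole run recomputes cleanly — no discrepancies.

no error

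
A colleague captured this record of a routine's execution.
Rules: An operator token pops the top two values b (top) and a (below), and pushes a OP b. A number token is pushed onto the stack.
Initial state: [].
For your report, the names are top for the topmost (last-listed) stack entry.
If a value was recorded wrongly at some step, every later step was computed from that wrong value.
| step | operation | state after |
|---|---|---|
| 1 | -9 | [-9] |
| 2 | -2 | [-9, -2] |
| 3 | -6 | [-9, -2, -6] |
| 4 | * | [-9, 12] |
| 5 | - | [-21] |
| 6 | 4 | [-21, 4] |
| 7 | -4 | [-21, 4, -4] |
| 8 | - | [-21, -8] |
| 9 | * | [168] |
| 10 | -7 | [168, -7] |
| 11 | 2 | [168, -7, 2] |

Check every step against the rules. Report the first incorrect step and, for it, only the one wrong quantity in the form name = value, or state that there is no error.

Recomputing the run from the initial state:
step 1: [-9]
step 2: [-9, -2]
step 3: [-9, -2, -6]
step 4: [-9, 12]
step 5: [-21]
step 6: [-21, 4]
step 7: [-21, 4, -4]
step 8: [-21, 8]
step 9: [-168]
step 10: [-168, -7]
step 11: [-168, -7, 2]
The first disagreement with the record is at step 8, where the value should be top = 8.

step 8, top = 8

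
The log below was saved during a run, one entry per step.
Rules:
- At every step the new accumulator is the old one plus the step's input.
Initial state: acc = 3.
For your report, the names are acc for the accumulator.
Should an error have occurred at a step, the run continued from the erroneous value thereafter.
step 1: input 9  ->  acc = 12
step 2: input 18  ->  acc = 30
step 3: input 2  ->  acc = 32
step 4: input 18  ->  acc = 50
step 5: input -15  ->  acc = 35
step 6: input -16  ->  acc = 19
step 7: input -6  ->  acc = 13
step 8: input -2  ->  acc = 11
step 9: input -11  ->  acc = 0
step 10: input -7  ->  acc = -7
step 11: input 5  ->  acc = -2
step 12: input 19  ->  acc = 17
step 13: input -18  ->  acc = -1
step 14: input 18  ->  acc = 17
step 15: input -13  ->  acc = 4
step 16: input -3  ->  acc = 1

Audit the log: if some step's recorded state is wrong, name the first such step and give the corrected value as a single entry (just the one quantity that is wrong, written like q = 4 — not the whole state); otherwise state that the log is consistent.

step 1: acc = 3 + 9 = 12 -> exactly as logged
step 2: acc = 12 + 18 = 30 -> same as recorded
step 3: acc = 30 + 2 = 32 -> in agreement
step 4: acc = 32 + 18 = 50 -> same as recorded
step 5: acc = 50 + -15 = 35 -> verified
step 6: acc = 35 + -16 = 19 -> matches
step 7: acc = 19 + -6 = 13 -> confirmed correct
step 8: acc = 13 + -2 = 11 -> verified
step 9: acc = 11 + -11 = 0 -> checks out
step 10: acc = 0 + -7 = -7 -> exactly as logged
step 11: acc = -7 + 5 = -2 -> no discrepancy
step 12: acc = -2 + 19 = 17 -> agrees with the log
step 13: acc = 17 + -18 = -1 -> confirmed correct
step 14: acc = -1 + 18 = 17 -> matches
step 15: acc = 17 + -13 = 4 -> matches
step 16: acc = 4 + -3 = 1 -> checks out
The recomputation confirms every line.

no error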